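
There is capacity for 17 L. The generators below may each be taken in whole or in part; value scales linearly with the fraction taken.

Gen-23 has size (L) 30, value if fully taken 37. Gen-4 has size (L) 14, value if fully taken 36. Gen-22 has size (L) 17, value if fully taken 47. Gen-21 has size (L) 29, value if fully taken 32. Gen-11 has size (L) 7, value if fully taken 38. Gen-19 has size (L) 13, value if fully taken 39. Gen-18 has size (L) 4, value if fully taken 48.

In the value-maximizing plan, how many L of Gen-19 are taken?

Sort by value density: Gen-18 48/4≈12, Gen-11 38/7≈5.43, Gen-19 39/13≈3, Gen-22 47/17≈2.76, Gen-4 36/14≈2.57, Gen-23 37/30≈1.23, Gen-21 32/29≈1.1.
Take all of Gen-18 (4 L, value 48) ; 13 L left.
Gen-11: take in full, 7 L for value 38 ; 6 left.
Fill the last 6 L with part of Gen-19: 6/13 of it earns 18.

6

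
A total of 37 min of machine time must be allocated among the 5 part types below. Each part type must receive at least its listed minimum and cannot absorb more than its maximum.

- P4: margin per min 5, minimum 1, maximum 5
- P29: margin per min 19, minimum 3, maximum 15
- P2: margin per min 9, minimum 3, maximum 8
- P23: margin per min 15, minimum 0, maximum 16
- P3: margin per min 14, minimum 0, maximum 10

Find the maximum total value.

585

Meeting every minimum uses 1+3+3+0+0 = 7 min, leaving 30.
Highest margin per min first: P29 19 > P23 15 > P3 14 > P2 9 > P4 5.
P29: +12 to 15 (cap) → 18 left.
Give P23 16 more to hit its cap of 16 → 2 left.
Only 2 left; P3 takes them to reach 2.
Total = 5×1 + 19×15 + 9×3 + 15×16 + 14×2 = 585.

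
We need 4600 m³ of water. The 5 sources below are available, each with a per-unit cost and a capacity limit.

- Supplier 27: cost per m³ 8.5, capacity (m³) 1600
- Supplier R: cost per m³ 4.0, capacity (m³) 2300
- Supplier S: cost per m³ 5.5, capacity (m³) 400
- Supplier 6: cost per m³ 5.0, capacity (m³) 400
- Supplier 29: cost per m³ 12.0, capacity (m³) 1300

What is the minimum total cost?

26150

Use sources in increasing cost order.
Supplier R (4.0): use full 2300 ; 2300 m³ to go.
Supplier 6 at 5.0: take all 400 m³ ; 1900 still needed.
Supplier S at 5.5: take all 400 m³ ; 1500 still needed.
Take 1500 from Supplier 27 at 8.5 to finish.
Supplier 29: unused.
Cost = 2300×4.0 + 400×5.0 + 400×5.5 + 1500×8.5 = 26150.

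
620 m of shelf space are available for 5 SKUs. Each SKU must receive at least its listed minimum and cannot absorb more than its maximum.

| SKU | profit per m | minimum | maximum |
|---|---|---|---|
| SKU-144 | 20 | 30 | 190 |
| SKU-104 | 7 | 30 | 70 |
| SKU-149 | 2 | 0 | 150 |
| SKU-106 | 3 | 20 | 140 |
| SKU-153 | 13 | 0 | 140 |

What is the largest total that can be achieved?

6690

Meeting every minimum uses 30+30+0+20+0 = 80 m, leaving 540.
Order the SKUs by profit per m: SKU-144 20 > SKU-153 13 > SKU-104 7 > SKU-106 3 > SKU-149 2.
Give SKU-144 160 more to hit its cap of 190 ; 380 left.
SKU-153: +140 to 140 (cap) ; 240 left.
SKU-104: +40 to 70 (cap) ; 200 left.
Give SKU-106 120 more to hit its cap of 140 ; 80 left.
SKU-149: +80 (room for 150) → 80. Pool exhausted.
Total = 20×190 + 7×70 + 2×80 + 3×140 + 13×140 = 6690.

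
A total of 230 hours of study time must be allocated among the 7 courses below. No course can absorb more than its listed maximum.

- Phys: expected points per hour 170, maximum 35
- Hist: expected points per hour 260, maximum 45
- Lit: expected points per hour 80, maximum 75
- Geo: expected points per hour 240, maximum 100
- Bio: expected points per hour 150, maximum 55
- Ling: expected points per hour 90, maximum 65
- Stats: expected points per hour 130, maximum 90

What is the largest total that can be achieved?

49150

Highest expected points per hour first: Hist 260 > Geo 240 > Phys 170 > Bio 150 > Stats 130 > Ling 90 > Lit 80.
Give Hist 45 to hit its cap of 45 — 185 left.
Geo takes 100 to reach its cap of 100 — 85 left.
Give Phys 35 to hit its cap of 35 — 50 left.
Bio: +50 (room for 55) → 50. Pool exhausted.
Total = 170×35 + 260×45 + 240×100 + 150×50 = 49150.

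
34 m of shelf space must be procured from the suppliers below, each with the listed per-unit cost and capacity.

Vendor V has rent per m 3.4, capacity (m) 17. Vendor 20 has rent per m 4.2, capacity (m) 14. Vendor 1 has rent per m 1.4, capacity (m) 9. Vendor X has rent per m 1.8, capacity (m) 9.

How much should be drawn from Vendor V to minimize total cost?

Use suppliers in increasing cost order.
Take 9 from Vendor 1 at 1.4 — need 25 more.
Vendor X at 1.8: take all 9 m — 16 still needed.
Take 16 from Vendor V at 3.4 to finish.
Vendor 20: unused.

16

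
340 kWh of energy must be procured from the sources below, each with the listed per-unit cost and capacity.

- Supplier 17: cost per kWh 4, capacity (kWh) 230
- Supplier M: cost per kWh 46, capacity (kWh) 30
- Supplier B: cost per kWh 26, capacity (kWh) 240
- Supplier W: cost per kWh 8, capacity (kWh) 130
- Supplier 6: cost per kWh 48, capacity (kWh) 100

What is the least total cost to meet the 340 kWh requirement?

Fill from the cheapest source first.
Supplier 17 (4): use full 230 ; 110 kWh to go.
Supplier W (8): take the remaining 110 ; done.
Supplier B, Supplier M, Supplier 6: unused.
Cost = 230×4 + 110×8 = 1800.

1800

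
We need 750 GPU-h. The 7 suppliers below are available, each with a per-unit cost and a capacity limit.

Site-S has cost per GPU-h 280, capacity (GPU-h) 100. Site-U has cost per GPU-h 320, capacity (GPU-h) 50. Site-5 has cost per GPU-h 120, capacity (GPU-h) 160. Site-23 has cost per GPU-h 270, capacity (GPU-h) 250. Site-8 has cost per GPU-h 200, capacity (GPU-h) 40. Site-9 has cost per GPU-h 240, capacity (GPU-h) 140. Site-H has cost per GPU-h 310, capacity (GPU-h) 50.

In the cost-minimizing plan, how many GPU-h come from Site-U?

10

Fill from the cheapest supplier first.
Site-5 (120): use full 160 — 590 GPU-h to go.
Site-8 at 200: take all 40 GPU-h — 550 still needed.
Site-9 at 240: take all 140 GPU-h — 410 still needed.
Site-23 at 270: take all 250 GPU-h — 160 still needed.
Site-S at 280: take all 100 GPU-h — 60 still needed.
Site-H (310): use full 50 — 10 GPU-h to go.
Site-U (320): take the remaining 10 — done.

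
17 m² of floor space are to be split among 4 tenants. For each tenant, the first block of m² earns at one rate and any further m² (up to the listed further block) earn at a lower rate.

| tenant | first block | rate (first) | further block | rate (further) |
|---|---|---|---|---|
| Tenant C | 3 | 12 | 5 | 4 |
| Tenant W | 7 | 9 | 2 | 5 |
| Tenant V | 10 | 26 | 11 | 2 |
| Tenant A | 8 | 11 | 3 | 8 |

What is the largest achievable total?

340

Treat each block as its own option and order by rate: Tenant V/tier1 26 > Tenant C/tier1 12 > Tenant A/tier1 11 > Tenant W/tier1 9 > Tenant A/tier2 8 > Tenant W/tier2 5 > Tenant C/tier2 4 > Tenant V/tier2 2.
Fill Tenant V tier1 block (10 at 26) → 7 left.
Fill Tenant C tier1 block (3 at 12) → 4 left.
Tenant A tier1 at 11: only 4 left, fill 4.
Total = 26×10 + 12×3 + 11×4 = 340.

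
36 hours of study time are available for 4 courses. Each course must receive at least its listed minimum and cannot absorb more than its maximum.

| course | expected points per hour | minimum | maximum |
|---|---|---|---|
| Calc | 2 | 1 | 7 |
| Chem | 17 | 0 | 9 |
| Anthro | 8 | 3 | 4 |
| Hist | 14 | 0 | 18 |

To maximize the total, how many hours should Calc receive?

Meeting every minimum uses 1+0+3+0 = 4 hours, leaving 32.
Order the courses by expected points per hour: Chem 17 > Hist 14 > Anthro 8 > Calc 2.
Chem: +9 to 9 (cap) → 23 left.
Hist: +18 to 18 (cap) → 5 left.
Anthro takes 1 more to reach its cap of 4 → 4 left.
Only 4 left; Calc takes them to reach 5.

5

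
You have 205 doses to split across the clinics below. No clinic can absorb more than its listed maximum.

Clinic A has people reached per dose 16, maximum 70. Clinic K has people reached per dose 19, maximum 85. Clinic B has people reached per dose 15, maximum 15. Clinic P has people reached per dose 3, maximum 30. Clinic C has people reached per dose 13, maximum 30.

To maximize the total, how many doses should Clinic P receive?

5

Order the clinics by people reached per dose: Clinic K 19 > Clinic A 16 > Clinic B 15 > Clinic C 13 > Clinic P 3.
Give Clinic K 85 to hit its cap of 85 → 120 left.
Clinic A takes 70 to reach its cap of 70 → 50 left.
Give Clinic B 15 to hit its cap of 15 → 35 left.
Clinic C: +30 to 30 (cap) → 5 left.
Clinic P has room for 30 but only 5 remain, so it gets 5.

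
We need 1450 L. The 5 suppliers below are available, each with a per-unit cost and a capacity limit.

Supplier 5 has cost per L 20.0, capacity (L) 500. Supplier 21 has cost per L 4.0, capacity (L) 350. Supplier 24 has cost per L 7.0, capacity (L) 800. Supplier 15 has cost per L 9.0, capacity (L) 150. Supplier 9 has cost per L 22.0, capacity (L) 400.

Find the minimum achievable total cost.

Fill from the cheapest supplier first.
Supplier 21 at 4.0: take all 350 L ; 1100 still needed.
Supplier 24 at 7.0: take all 800 L ; 300 still needed.
Supplier 15 (9.0): use full 150 ; 150 L to go.
Supplier 5 (20.0): take the remaining 150 ; done.
Supplier 9: unused.
Cost = 350×4.0 + 800×7.0 + 150×9.0 + 150×20.0 = 11350.

11350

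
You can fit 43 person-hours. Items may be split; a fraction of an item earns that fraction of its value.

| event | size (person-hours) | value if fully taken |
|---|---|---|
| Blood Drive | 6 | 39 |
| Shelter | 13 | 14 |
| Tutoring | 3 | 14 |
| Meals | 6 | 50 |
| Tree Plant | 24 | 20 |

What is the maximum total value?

Rank by value-to-size ratio: Meals 50/6≈8.33, Blood Drive 39/6≈6.5, Tutoring 14/3≈4.67, Shelter 14/13≈1.08, Tree Plant 20/24≈0.833.
Meals: take in full, 6 person-hours for value 50 → 37 left.
Take all of Blood Drive (6 person-hours, value 39) → 31 person-hours left.
Tutoring: take in full, 3 person-hours for value 14 → 28 left.
Shelter: take in full, 13 person-hours for value 14 → 15 left.
Only 15 person-hours remain; take 15/24 of Tree Plant for value 20×15/24 = 12.5.
Total value = 129.5.

129.5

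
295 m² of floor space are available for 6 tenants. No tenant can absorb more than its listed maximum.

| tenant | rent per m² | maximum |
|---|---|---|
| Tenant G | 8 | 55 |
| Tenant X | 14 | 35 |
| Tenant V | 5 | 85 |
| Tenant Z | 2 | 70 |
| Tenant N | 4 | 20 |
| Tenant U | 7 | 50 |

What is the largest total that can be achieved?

1885

Order the tenants by rent per m²: Tenant X 14 > Tenant G 8 > Tenant U 7 > Tenant V 5 > Tenant N 4 > Tenant Z 2.
Give Tenant X 35 to hit its cap of 35 → 260 left.
Give Tenant G 55 to hit its cap of 55 → 205 left.
Tenant U takes 50 to reach its cap of 50 → 155 left.
Tenant V: +85 to 85 (cap) → 70 left.
Give Tenant N 20 to hit its cap of 20 → 50 left.
Tenant Z has room for 70 but only 50 remain, so it gets 50.
Total = 8×55 + 14×35 + 5×85 + 2×50 + 4×20 + 7×50 = 1885.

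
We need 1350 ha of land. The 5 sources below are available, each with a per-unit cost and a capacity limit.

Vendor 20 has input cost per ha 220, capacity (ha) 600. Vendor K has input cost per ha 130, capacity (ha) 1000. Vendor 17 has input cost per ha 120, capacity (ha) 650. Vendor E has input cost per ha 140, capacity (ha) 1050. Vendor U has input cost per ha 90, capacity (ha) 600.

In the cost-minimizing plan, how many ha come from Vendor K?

100

Fill from the cheapest source first.
Vendor U (90): use full 600 — 750 ha to go.
Take 650 from Vendor 17 at 120 — need 100 more.
Vendor K at 130: take 100 of its 1000 — requirement met.
Vendor E, Vendor 20: unused.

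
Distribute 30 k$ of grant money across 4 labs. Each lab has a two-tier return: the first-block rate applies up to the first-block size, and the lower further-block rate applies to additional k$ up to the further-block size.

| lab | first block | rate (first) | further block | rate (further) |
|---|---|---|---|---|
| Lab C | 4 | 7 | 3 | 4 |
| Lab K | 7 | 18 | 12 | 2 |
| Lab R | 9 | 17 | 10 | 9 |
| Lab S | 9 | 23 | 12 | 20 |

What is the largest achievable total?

Rank every tier by rate: Lab S/T1 23 > Lab S/T2 20 > Lab K/T1 18 > Lab R/T1 17 > Lab R/T2 9 > Lab C/T1 7 > Lab C/T2 4 > Lab K/T2 2.
Lab S/T1 (23): +9 → 21 left.
Lab S/T2 (20): +12 → 9 left.
Lab K T1 at 18: fill all 7 → 2 left.
2 remain; put them into Lab R T1 at 17.
Total = 23×9 + 20×12 + 18×7 + 17×2 = 607.

607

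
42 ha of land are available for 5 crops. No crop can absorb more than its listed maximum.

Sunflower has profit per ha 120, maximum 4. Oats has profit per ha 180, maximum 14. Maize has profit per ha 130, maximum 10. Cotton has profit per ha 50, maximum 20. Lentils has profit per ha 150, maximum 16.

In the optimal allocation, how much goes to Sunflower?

2

Rank by profit per ha: Oats 180 > Lentils 150 > Maize 130 > Sunflower 120 > Cotton 50.
Oats takes 14 to reach its cap of 14 ; 28 left.
Lentils takes 16 to reach its cap of 16 ; 12 left.
Maize: +10 to 10 (cap) ; 2 left.
Sunflower: +2 (room for 4) → 2. Pool exhausted.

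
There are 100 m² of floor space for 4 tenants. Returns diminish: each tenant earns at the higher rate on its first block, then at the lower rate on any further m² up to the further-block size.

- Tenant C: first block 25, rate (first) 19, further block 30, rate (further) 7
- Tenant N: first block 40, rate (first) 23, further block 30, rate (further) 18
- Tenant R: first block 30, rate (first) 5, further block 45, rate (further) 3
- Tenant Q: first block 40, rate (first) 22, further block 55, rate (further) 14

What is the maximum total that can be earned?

2180

Order all 8 blocks by rate: Tenant N/T1 23 > Tenant Q/T1 22 > Tenant C/T1 19 > Tenant N/T2 18 > Tenant Q/T2 14 > Tenant C/T2 7 > Tenant R/T1 5 > Tenant R/T2 3.
Tenant N T1 at 23: fill all 40 — 60 left.
Tenant Q T1 at 22: fill all 40 — 20 left.
Tenant C/T1: +20 of 25 at 19; pool empty.
Total = 23×40 + 22×40 + 19×20 = 2180.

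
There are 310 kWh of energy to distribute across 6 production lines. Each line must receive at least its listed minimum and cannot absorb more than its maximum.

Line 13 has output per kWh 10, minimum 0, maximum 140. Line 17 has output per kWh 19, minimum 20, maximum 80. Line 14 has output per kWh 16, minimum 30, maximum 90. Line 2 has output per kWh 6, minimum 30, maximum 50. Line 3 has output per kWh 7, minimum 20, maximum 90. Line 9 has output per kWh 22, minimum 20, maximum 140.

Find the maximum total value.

Meeting every minimum uses 0+20+30+30+20+20 = 120 kWh, leaving 190.
Order the production lines by output per kWh: Line 9 22 > Line 17 19 > Line 14 16 > Line 13 10 > Line 3 7 > Line 2 6.
Give Line 9 120 more to hit its cap of 140 — 70 left.
Give Line 17 60 more to hit its cap of 80 — 10 left.
Only 10 left; Line 14 takes them to reach 40.
Total = 19×80 + 16×40 + 6×30 + 7×20 + 22×140 = 5560.

5560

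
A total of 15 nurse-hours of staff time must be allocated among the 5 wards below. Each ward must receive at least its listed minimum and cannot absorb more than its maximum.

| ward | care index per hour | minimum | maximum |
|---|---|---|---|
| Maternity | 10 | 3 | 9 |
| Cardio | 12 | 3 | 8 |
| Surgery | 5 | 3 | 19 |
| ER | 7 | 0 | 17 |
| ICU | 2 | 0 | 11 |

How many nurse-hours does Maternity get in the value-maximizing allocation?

4

Meeting every minimum uses 3+3+3+0+0 = 9 nurse-hours, leaving 6.
Highest care index per hour first: Cardio 12 > Maternity 10 > ER 7 > Surgery 5 > ICU 2.
Cardio takes 5 more to reach its cap of 8 → 1 left.
Only 1 left; Maternity takes them to reach 4.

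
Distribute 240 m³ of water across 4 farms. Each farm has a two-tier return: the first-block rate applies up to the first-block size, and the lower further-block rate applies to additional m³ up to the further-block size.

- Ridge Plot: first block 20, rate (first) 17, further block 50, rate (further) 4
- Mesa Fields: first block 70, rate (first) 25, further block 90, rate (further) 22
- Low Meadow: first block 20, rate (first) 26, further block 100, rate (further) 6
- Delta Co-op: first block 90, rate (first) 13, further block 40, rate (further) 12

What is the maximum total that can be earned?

5110

Treat each block as its own option and order by rate: Low Meadow/T1 26 > Mesa Fields/T1 25 > Mesa Fields/T2 22 > Ridge Plot/T1 17 > Delta Co-op/T1 13 > Delta Co-op/T2 12 > Low Meadow/T2 6 > Ridge Plot/T2 4.
Low Meadow T1 at 26: fill all 20 → 220 left.
Mesa Fields T1 at 25: fill all 70 → 150 left.
Mesa Fields/T2 (22): +90 → 60 left.
Fill Ridge Plot T1 block (20 at 17) → 40 left.
Delta Co-op/T1: +40 of 90 at 13; pool empty.
Total = 26×20 + 25×70 + 22×90 + 17×20 + 13×40 = 5110.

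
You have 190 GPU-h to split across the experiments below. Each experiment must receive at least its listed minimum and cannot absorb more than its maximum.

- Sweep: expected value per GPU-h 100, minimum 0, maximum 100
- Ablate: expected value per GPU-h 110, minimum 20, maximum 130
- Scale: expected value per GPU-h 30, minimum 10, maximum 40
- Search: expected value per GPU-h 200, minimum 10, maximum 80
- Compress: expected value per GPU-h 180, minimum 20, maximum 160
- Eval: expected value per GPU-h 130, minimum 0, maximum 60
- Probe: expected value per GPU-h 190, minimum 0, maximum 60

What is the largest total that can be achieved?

Meeting every minimum uses 0+20+10+10+20+0+0 = 60 GPU-h, leaving 130.
Rank by expected value per GPU-h: Search 200 > Probe 190 > Compress 180 > Eval 130 > Ablate 110 > Sweep 100 > Scale 30.
Give Search 70 more to hit its cap of 80 — 60 left.
Give Probe 60 more to hit its cap of 60 — 0 left.
Total = 110×20 + 30×10 + 200×80 + 180×20 + 190×60 = 33500.

33500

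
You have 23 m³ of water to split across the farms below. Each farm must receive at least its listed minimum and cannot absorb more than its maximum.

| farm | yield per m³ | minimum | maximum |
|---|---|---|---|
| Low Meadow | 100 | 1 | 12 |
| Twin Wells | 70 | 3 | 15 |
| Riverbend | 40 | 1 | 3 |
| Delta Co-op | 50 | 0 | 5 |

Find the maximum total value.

1940

Meeting every minimum uses 1+3+1+0 = 5 m³, leaving 18.
Rank by yield per m³: Low Meadow 100 > Twin Wells 70 > Delta Co-op 50 > Riverbend 40.
Give Low Meadow 11 more to hit its cap of 12 — 7 left.
Twin Wells: +7 (room for 12) → 10. Pool exhausted.
Total = 100×12 + 70×10 + 40×1 = 1940.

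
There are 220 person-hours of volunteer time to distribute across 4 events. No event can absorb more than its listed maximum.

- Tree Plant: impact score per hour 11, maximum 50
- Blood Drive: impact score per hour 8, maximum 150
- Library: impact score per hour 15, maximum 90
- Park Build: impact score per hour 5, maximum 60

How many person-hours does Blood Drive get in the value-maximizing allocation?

80

Rank by impact score per hour: Library 15 > Tree Plant 11 > Blood Drive 8 > Park Build 5.
Library takes 90 to reach its cap of 90 — 130 left.
Give Tree Plant 50 to hit its cap of 50 — 80 left.
Blood Drive: +80 (room for 150) → 80. Pool exhausted.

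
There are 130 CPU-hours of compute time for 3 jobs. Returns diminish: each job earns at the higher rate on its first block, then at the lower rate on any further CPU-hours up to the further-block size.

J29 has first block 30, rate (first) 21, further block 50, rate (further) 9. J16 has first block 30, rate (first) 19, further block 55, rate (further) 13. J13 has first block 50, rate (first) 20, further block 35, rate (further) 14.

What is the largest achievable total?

2480

Treat each block as its own option and order by rate: J29/first 21 > J13/first 20 > J16/first 19 > J13/second 14 > J16/second 13 > J29/second 9.
J29/first (21): +30 → 100 left.
J13 first at 20: fill all 50 → 50 left.
J16/first (19): +30 → 20 left.
20 remain; put them into J13 second at 14.
Total = 21×30 + 20×50 + 19×30 + 14×20 = 2480.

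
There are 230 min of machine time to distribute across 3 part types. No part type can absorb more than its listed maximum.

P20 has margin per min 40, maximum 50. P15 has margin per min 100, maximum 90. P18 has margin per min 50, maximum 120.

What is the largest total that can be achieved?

15800

Highest margin per min first: P15 100 > P18 50 > P20 40.
P15: +90 to 90 (cap) → 140 left.
P18 takes 120 to reach its cap of 120 → 20 left.
Only 20 left; P20 takes them to reach 20.
Total = 40×20 + 100×90 + 50×120 = 15800.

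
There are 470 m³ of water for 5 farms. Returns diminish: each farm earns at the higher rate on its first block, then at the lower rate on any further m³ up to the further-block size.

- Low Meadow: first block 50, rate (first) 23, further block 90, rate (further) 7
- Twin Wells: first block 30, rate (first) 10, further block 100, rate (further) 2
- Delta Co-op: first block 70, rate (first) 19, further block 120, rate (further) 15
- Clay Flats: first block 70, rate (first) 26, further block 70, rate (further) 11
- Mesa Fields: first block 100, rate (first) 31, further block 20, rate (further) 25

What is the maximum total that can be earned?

10140

Treat each block as its own option and order by rate: Mesa Fields/first 31 > Clay Flats/first 26 > Mesa Fields/second 25 > Low Meadow/first 23 > Delta Co-op/first 19 > Delta Co-op/second 15 > Clay Flats/second 11 > Twin Wells/first 10 > Low Meadow/second 7 > Twin Wells/second 2.
Mesa Fields/first (31): +100 → 370 left.
Fill Clay Flats first block (70 at 26) → 300 left.
Fill Mesa Fields second block (20 at 25) → 280 left.
Low Meadow/first (23): +50 → 230 left.
Delta Co-op first at 19: fill all 70 → 160 left.
Delta Co-op/second (15): +120 → 40 left.
40 remain; put them into Clay Flats second at 11.
Total = 31×100 + 26×70 + 25×20 + 23×50 + 19×70 + 15×120 + 11×40 = 10140.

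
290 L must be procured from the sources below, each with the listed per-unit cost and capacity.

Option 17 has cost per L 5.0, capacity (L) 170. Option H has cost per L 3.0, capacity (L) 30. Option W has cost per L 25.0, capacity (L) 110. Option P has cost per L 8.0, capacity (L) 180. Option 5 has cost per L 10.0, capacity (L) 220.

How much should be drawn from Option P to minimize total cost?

90

Use sources in increasing cost order.
Option H (3.0): use full 30 — 260 L to go.
Option 17 (5.0): use full 170 — 90 L to go.
Option P at 8.0: take 90 of its 180 — requirement met.
Option 5, Option W: unused.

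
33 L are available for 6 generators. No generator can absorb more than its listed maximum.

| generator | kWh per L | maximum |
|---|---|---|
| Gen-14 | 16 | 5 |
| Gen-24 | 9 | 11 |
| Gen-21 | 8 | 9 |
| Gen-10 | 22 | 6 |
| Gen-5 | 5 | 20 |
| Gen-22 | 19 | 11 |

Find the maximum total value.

Highest kWh per L first: Gen-10 22 > Gen-22 19 > Gen-14 16 > Gen-24 9 > Gen-21 8 > Gen-5 5.
Gen-10 takes 6 to reach its cap of 6 ; 27 left.
Gen-22 takes 11 to reach its cap of 11 ; 16 left.
Gen-14 takes 5 to reach its cap of 5 ; 11 left.
Gen-24: +11 to 11 (cap) ; 0 left.
Total = 16×5 + 9×11 + 22×6 + 19×11 = 520.

520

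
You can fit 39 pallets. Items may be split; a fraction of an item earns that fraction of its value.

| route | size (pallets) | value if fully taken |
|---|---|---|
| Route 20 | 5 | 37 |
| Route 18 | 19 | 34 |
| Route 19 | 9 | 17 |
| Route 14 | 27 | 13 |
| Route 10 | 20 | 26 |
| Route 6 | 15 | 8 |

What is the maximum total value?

95.8

Best value per unit of size first: Route 20 37/5≈7.4, Route 19 17/9≈1.89, Route 18 34/19≈1.79, Route 10 26/20≈1.3, Route 6 8/15≈0.533, Route 14 13/27≈0.481.
Route 20: take in full, 5 pallets for value 37 ; 34 left.
Route 19: take in full, 9 pallets for value 17 ; 25 left.
All 19 pallets of Route 18 fit (value 34) ; 6 remain.
Only 6 pallets remain; take 6/20 of Route 10 for value 26×6/20 = 7.8.
Total value = 95.8.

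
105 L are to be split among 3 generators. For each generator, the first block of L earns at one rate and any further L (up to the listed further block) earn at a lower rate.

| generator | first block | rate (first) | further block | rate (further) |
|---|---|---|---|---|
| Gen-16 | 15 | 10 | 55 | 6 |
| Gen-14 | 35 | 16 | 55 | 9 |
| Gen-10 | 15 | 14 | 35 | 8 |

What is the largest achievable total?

Order all 6 blocks by rate: Gen-14/tier1 16 > Gen-10/tier1 14 > Gen-16/tier1 10 > Gen-14/tier2 9 > Gen-10/tier2 8 > Gen-16/tier2 6.
Gen-14 tier1 at 16: fill all 35 — 70 left.
Fill Gen-10 tier1 block (15 at 14) — 55 left.
Fill Gen-16 tier1 block (15 at 10) — 40 left.
Gen-14 tier2 at 9: only 40 left, fill 40.
Total = 16×35 + 14×15 + 10×15 + 9×40 = 1280.

1280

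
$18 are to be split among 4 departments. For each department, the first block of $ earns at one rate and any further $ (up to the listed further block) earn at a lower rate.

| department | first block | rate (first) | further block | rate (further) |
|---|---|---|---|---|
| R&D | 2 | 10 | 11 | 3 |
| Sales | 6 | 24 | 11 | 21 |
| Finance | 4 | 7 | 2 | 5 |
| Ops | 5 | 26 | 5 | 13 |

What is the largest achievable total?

Treat each block as its own option and order by rate: Ops/T1 26 > Sales/T1 24 > Sales/T2 21 > Ops/T2 13 > R&D/T1 10 > Finance/T1 7 > Finance/T2 5 > R&D/T2 3.
Ops/T1 (26): +5 ; 13 left.
Sales T1 at 24: fill all 6 ; 7 left.
Sales T2 at 21: only 7 left, fill 7.
Total = 26×5 + 24×6 + 21×7 = 421.

421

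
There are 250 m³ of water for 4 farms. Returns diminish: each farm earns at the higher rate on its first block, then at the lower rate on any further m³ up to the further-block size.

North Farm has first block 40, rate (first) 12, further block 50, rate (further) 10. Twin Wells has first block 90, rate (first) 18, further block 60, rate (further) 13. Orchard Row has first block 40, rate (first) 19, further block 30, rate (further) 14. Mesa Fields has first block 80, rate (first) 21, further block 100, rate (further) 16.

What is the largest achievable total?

Rank every tier by rate: Mesa Fields/first 21 > Orchard Row/first 19 > Twin Wells/first 18 > Mesa Fields/second 16 > Orchard Row/second 14 > Twin Wells/second 13 > North Farm/first 12 > North Farm/second 10.
Mesa Fields first at 21: fill all 80 ; 170 left.
Orchard Row/first (19): +40 ; 130 left.
Twin Wells first at 18: fill all 90 ; 40 left.
Mesa Fields second at 16: only 40 left, fill 40.
Total = 21×80 + 19×40 + 18×90 + 16×40 = 4700.

4700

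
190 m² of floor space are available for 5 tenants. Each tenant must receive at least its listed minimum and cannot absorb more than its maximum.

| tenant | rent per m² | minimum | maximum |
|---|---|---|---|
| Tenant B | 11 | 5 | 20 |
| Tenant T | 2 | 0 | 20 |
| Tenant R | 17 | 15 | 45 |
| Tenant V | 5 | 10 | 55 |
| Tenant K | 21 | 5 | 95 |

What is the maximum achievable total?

Meeting every minimum uses 5+0+15+10+5 = 35 m², leaving 155.
Order the tenants by rent per m²: Tenant K 21 > Tenant R 17 > Tenant B 11 > Tenant V 5 > Tenant T 2.
Give Tenant K 90 more to hit its cap of 95 ; 65 left.
Tenant R: +30 to 45 (cap) ; 35 left.
Give Tenant B 15 more to hit its cap of 20 ; 20 left.
Only 20 left; Tenant V takes them to reach 30.
Total = 11×20 + 17×45 + 5×30 + 21×95 = 3130.

3130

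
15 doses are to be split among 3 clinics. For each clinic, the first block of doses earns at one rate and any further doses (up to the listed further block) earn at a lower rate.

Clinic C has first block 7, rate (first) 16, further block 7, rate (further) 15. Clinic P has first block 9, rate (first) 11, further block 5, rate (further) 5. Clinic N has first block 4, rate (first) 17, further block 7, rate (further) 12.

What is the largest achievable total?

Rank every tier by rate: Clinic N/tier1 17 > Clinic C/tier1 16 > Clinic C/tier2 15 > Clinic N/tier2 12 > Clinic P/tier1 11 > Clinic P/tier2 5.
Fill Clinic N tier1 block (4 at 17) — 11 left.
Fill Clinic C tier1 block (7 at 16) — 4 left.
Clinic C tier2 at 15: only 4 left, fill 4.
Total = 17×4 + 16×7 + 15×4 = 240.

240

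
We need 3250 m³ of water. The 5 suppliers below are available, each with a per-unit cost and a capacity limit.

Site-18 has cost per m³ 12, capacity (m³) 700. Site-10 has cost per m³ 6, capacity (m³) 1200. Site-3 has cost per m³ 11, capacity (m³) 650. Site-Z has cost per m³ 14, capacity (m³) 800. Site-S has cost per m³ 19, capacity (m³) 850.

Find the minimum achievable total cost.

Fill from the cheapest supplier first.
Site-10 (6): use full 1200 → 2050 m³ to go.
Site-3 (11): use full 650 → 1400 m³ to go.
Site-18 (12): use full 700 → 700 m³ to go.
Site-Z at 14: take 700 of its 800 → requirement met.
Site-S: unused.
Cost = 1200×6 + 650×11 + 700×12 + 700×14 = 32550.

32550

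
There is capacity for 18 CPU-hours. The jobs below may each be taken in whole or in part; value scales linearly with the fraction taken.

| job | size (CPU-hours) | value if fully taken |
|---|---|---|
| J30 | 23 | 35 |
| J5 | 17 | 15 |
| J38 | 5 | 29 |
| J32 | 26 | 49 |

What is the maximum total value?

Best value per unit of size first: J38 29/5≈5.8, J32 49/26≈1.88, J30 35/23≈1.52, J5 15/17≈0.882.
Take all of J38 (5 CPU-hours, value 29) ; 13 CPU-hours left.
Only 13 CPU-hours remain; take 13/26 of J32 for value 49×13/26 = 24.5.
Total value = 53.5.

53.5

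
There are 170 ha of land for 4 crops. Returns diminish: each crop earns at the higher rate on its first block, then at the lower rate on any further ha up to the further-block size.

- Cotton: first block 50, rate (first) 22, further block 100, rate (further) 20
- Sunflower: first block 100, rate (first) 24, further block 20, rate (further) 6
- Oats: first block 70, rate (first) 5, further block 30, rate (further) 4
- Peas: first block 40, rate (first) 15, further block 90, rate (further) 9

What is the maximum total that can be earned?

Treat each block as its own option and order by rate: Sunflower/T1 24 > Cotton/T1 22 > Cotton/T2 20 > Peas/T1 15 > Peas/T2 9 > Sunflower/T2 6 > Oats/T1 5 > Oats/T2 4.
Sunflower T1 at 24: fill all 100 ; 70 left.
Fill Cotton T1 block (50 at 22) ; 20 left.
Cotton/T2: +20 of 100 at 20; pool empty.
Total = 24×100 + 22×50 + 20×20 = 3900.

3900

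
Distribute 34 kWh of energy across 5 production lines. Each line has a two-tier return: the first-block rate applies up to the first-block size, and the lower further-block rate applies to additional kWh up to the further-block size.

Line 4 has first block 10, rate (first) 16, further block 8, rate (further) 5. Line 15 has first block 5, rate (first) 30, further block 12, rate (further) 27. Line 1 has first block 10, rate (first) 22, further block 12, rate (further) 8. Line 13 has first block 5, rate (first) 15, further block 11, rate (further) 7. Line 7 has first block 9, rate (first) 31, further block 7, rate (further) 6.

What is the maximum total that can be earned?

929

Order all 10 blocks by rate: Line 7/T1 31 > Line 15/T1 30 > Line 15/T2 27 > Line 1/T1 22 > Line 4/T1 16 > Line 13/T1 15 > Line 1/T2 8 > Line 13/T2 7 > Line 7/T2 6 > Line 4/T2 5.
Line 7/T1 (31): +9 → 25 left.
Line 15 T1 at 30: fill all 5 → 20 left.
Line 15 T2 at 27: fill all 12 → 8 left.
Line 1/T1: +8 of 10 at 22; pool empty.
Total = 31×9 + 30×5 + 27×12 + 22×8 = 929.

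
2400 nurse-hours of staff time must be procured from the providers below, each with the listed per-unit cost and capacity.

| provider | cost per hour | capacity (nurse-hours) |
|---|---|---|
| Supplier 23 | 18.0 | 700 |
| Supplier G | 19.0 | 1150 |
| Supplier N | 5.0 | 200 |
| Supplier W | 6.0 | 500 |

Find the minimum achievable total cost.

35600

Use providers in increasing cost order.
Supplier N (5.0): use full 200 → 2200 nurse-hours to go.
Supplier W (6.0): use full 500 → 1700 nurse-hours to go.
Take 700 from Supplier 23 at 18.0 → need 1000 more.
Supplier G at 19.0: take 1000 of its 1150 → requirement met.
Cost = 200×5.0 + 500×6.0 + 700×18.0 + 1000×19.0 = 35600.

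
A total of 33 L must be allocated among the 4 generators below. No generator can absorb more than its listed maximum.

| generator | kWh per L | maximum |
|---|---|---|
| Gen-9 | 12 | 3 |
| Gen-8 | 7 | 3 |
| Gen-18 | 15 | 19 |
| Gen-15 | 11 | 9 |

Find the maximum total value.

434

Highest kWh per L first: Gen-18 15 > Gen-9 12 > Gen-15 11 > Gen-8 7.
Give Gen-18 19 to hit its cap of 19 ; 14 left.
Gen-9 takes 3 to reach its cap of 3 ; 11 left.
Gen-15 takes 9 to reach its cap of 9 ; 2 left.
Gen-8 has room for 3 but only 2 remain, so it gets 2.
Total = 12×3 + 7×2 + 15×19 + 11×9 = 434.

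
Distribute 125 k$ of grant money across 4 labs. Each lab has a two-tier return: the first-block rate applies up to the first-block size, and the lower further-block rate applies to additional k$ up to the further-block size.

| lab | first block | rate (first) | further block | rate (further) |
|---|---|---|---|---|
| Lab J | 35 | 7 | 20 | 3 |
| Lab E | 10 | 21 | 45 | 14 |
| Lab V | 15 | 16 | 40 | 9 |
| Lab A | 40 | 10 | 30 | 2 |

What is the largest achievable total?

1615

Order all 8 blocks by rate: Lab E/tier1 21 > Lab V/tier1 16 > Lab E/tier2 14 > Lab A/tier1 10 > Lab V/tier2 9 > Lab J/tier1 7 > Lab J/tier2 3 > Lab A/tier2 2.
Lab E tier1 at 21: fill all 10 — 115 left.
Lab V tier1 at 16: fill all 15 — 100 left.
Lab E/tier2 (14): +45 — 55 left.
Fill Lab A tier1 block (40 at 10) — 15 left.
15 remain; put them into Lab V tier2 at 9.
Total = 21×10 + 16×15 + 14×45 + 10×40 + 9×15 = 1615.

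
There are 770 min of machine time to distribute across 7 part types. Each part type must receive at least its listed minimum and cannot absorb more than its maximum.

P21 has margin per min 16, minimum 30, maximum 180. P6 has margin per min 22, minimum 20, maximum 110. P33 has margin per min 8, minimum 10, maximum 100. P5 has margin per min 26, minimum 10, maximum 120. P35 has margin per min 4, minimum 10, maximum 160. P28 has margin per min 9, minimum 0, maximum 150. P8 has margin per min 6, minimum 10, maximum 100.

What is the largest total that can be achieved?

11210

Meeting every minimum uses 30+20+10+10+10+0+10 = 90 min, leaving 680.
Rank by margin per min: P5 26 > P6 22 > P21 16 > P28 9 > P33 8 > P8 6 > P35 4.
P5: +110 to 120 (cap) — 570 left.
Give P6 90 more to hit its cap of 110 — 480 left.
Give P21 150 more to hit its cap of 180 — 330 left.
P28 takes 150 more to reach its cap of 150 — 180 left.
Give P33 90 more to hit its cap of 100 — 90 left.
Give P8 90 more to hit its cap of 100 — 0 left.
Total = 16×180 + 22×110 + 8×100 + 26×120 + 4×10 + 9×150 + 6×100 = 11210.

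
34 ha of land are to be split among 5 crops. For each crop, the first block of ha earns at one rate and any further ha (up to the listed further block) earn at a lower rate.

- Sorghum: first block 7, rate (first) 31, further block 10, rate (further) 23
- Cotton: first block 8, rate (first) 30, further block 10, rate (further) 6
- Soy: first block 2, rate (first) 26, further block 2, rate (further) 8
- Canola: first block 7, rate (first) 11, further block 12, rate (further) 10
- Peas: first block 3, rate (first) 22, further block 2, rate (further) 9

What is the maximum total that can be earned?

849

Order all 10 blocks by rate: Sorghum/first 31 > Cotton/first 30 > Soy/first 26 > Sorghum/second 23 > Peas/first 22 > Canola/first 11 > Canola/second 10 > Peas/second 9 > Soy/second 8 > Cotton/second 6.
Sorghum first at 31: fill all 7 → 27 left.
Cotton/first (30): +8 → 19 left.
Soy first at 26: fill all 2 → 17 left.
Sorghum/second (23): +10 → 7 left.
Peas first at 22: fill all 3 → 4 left.
Canola first at 11: only 4 left, fill 4.
Total = 31×7 + 30×8 + 26×2 + 23×10 + 22×3 + 11×4 = 849.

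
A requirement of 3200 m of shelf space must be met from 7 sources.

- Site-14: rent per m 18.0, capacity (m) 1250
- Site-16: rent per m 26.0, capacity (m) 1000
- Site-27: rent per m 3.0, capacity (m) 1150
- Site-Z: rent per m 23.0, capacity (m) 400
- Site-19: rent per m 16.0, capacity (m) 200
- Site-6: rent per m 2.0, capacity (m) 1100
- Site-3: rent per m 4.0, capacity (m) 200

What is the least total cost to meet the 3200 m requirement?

19550

Fill from the cheapest source first.
Site-6 (2.0): use full 1100 → 2100 m to go.
Site-27 (3.0): use full 1150 → 950 m to go.
Site-3 at 4.0: take all 200 m → 750 still needed.
Site-19 (16.0): use full 200 → 550 m to go.
Site-14 (18.0): take the remaining 550 → done.
Site-Z, Site-16: unused.
Cost = 1100×2.0 + 1150×3.0 + 200×4.0 + 200×16.0 + 550×18.0 = 19550.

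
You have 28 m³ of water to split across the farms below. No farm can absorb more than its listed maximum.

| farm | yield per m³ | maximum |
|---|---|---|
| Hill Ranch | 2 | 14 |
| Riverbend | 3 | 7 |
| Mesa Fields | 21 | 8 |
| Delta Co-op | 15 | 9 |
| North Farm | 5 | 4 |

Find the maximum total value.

344

Highest yield per m³ first: Mesa Fields 21 > Delta Co-op 15 > North Farm 5 > Riverbend 3 > Hill Ranch 2.
Give Mesa Fields 8 to hit its cap of 8 — 20 left.
Give Delta Co-op 9 to hit its cap of 9 — 11 left.
North Farm: +4 to 4 (cap) — 7 left.
Give Riverbend 7 to hit its cap of 7 — 0 left.
Total = 3×7 + 21×8 + 15×9 + 5×4 = 344.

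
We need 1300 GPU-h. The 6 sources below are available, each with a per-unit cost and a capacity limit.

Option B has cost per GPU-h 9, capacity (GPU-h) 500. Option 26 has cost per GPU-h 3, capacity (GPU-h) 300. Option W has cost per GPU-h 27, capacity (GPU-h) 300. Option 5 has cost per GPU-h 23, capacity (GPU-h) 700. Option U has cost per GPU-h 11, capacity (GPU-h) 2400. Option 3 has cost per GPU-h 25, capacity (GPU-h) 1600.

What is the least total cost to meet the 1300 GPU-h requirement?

Use sources in increasing cost order.
Take 300 from Option 26 at 3 ; need 1000 more.
Option B (9): use full 500 ; 500 GPU-h to go.
Option U at 11: take 500 of its 2400 ; requirement met.
Option 5, Option 3, Option W: unused.
Cost = 300×3 + 500×9 + 500×11 = 10900.

10900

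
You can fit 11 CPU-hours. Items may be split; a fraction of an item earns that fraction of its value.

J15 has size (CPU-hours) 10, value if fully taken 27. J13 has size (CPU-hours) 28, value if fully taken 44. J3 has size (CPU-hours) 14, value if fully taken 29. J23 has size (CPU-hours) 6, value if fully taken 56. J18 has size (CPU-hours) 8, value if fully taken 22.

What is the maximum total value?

Best value per unit of size first: J23 56/6≈9.33, J18 22/8≈2.75, J15 27/10≈2.7, J3 29/14≈2.07, J13 44/28≈1.57.
All 6 CPU-hours of J23 fit (value 56) ; 5 remain.
Only 5 CPU-hours remain; take 5/8 of J18 for value 22×5/8 = 13.75.
Total value = 69.75.

69.75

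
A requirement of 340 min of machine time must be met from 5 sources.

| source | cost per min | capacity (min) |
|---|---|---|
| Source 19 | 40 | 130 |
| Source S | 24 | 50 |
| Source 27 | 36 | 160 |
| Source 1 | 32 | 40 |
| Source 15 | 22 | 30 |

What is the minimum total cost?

11300

Use sources in increasing cost order.
Source 15 at 22: take all 30 min → 310 still needed.
Take 50 from Source S at 24 → need 260 more.
Source 1 at 32: take all 40 min → 220 still needed.
Source 27 (36): use full 160 → 60 min to go.
Take 60 from Source 19 at 40 to finish.
Cost = 30×22 + 50×24 + 40×32 + 160×36 + 60×40 = 11300.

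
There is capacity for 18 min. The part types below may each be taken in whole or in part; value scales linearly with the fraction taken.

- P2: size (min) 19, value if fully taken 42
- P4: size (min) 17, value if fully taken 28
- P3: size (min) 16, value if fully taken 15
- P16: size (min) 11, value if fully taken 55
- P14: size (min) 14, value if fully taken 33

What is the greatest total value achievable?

Best value per unit of size first: P16 55/11≈5, P14 33/14≈2.36, P2 42/19≈2.21, P4 28/17≈1.65, P3 15/16≈0.938.
Take all of P16 (11 min, value 55) ; 7 min left.
Only 7 min remain; take 7/14 of P14 for value 33×7/14 = 16.5.
Total value = 71.5.

71.5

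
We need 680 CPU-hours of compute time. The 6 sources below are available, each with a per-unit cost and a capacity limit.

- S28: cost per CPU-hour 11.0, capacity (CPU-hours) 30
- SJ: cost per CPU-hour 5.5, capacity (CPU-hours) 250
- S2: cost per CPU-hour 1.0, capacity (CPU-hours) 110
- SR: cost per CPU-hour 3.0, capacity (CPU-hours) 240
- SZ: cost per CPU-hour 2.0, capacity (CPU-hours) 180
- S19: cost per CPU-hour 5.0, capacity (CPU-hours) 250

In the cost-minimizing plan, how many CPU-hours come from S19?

Use sources in increasing cost order.
S2 (1.0): use full 110 ; 570 CPU-hours to go.
SZ (2.0): use full 180 ; 390 CPU-hours to go.
SR (3.0): use full 240 ; 150 CPU-hours to go.
S19 at 5.0: take 150 of its 250 ; requirement met.
SJ, S28: unused.

150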